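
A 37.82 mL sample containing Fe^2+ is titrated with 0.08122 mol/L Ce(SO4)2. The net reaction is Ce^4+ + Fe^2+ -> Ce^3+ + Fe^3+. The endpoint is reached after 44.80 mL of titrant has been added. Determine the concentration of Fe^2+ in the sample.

n(Ce(SO4)2) = 0.08122 x 0.04480 = 0.003639 mol.
From the balanced equation, 1 mol Ce(SO4)2 reacts with 1 mol Fe^2+, so n(Fe^2+) = 0.003639 x 1/1 = 0.003639 mol.
[Fe^2+] = 0.003639 / 0.03782 L = 0.0962 M.

0.0962 M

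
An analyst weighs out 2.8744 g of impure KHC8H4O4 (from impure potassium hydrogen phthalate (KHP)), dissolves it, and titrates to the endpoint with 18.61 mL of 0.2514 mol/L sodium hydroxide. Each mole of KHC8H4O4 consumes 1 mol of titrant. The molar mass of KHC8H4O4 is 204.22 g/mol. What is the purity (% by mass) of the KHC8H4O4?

n(NaOH) = 0.2514 x 0.01861 = 0.004679 mol.
n(KHC8H4O4) = 0.004679 / 1 = 0.004679 mol.
mass of KHC8H4O4 = 0.004679 x 204.22 = 0.9555 g.
% purity = 0.9555 / 2.8744 x 100 = 33.2%.

33.2%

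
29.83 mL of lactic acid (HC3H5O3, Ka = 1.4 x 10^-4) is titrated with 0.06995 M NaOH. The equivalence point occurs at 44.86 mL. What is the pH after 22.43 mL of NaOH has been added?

22.43 mL is exactly half the equivalence volume (44.86/2), i.e. the half-equivalence point.
There, n(HA) = n(A^-), so pH = pKa = -log(1.4 x 10^-4) = 3.85.

3.85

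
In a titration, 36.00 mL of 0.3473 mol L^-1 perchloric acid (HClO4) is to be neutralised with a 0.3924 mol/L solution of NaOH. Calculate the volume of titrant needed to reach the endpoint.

31.9 mL

n(HClO4) = 0.3473 mol/L x 0.03600 L = 0.01250 mol.
At equivalence n(NaOH) = n(HClO4) = 0.01250 mol.
V(NaOH) = 0.01250 / 0.3924 = 0.03186 L = 31.9 mL.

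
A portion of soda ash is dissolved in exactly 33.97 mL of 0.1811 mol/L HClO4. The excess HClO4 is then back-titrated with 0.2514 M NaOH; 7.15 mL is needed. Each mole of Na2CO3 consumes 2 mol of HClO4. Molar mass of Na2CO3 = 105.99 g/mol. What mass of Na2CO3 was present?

Total n(HClO4) added = 0.1811 x 0.03397 = 0.006152 mol.
n(NaOH) used = 0.2514 x 0.007150 = 0.001798 mol, which equals the excess n(HClO4).
So n(HClO4) consumed by the sample = 0.006152 - 0.001798 = 0.004354 mol.
n(Na2CO3) = 0.004354 / 2 = 0.002177 mol.
mass = 0.002177 mol x 105.99 g/mol = 0.231 g.

0.231 g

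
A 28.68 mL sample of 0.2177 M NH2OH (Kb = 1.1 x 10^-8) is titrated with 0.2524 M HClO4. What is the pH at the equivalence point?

n(NH2OH) = 0.2177 x 0.02868 = 0.006244 mol; V(HClO4) at equivalence = 0.006244/0.2524 = 0.02474 L.
At equivalence the base is fully converted to NH3OH+; total volume = 0.05342 L, so [NH3OH+] = 0.006244/0.05342 = 0.1169 M.
Ka(NH3OH+) = Kw/Kb = 1.0e-14 / 1.1 x 10^-8 = 9.09e-7.
[H^+] = sqrt(Ka x [NH3OH+]) = sqrt(9.09e-7 x 0.1169) = 0.000326 M.
pH = -log(0.000326) = 3.49.

3.49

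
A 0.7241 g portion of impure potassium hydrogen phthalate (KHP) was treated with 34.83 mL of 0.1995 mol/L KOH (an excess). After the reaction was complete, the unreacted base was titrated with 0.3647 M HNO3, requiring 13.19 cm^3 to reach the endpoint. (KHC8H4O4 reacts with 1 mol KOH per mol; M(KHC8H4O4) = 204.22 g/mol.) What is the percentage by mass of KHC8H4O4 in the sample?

Total n(KOH) added = 0.1995 x 0.03483 = 0.006949 mol.
n(HNO3) used = 0.3647 x 0.01319 = 0.004810 mol, which equals the excess n(KOH).
So n(KOH) consumed by the sample = 0.006949 - 0.004810 = 0.002138 mol.
n(KHC8H4O4) = 0.002138 / 1 = 0.002138 mol.
mass KHC8H4O4 = 0.002138 x 204.22 = 0.4367 g, so %KHC8H4O4 = 0.4367/0.7241 x 100 = 60.3%.

60.3%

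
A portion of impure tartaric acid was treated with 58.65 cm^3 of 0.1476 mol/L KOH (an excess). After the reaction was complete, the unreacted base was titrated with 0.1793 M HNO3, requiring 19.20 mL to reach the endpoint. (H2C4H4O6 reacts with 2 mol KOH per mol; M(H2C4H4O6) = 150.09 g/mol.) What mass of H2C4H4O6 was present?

0.391 g

Total n(KOH) added = 0.1476 x 0.05865 = 0.008657 mol.
n(HNO3) used = 0.1793 x 0.01920 = 0.003443 mol, which equals the excess n(KOH).
So n(KOH) consumed by the sample = 0.008657 - 0.003443 = 0.005214 mol.
n(H2C4H4O6) = 0.005214 / 2 = 0.002607 mol.
mass = 0.002607 mol x 150.09 g/mol = 0.391 g.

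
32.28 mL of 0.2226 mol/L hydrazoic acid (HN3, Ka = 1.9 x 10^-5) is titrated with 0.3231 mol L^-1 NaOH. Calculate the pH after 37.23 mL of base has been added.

n(acid) = 0.2226 x 0.03228 = 0.007186 mol; n(NaOH) added = 0.3231 x 0.03723 = 0.01203 mol.
Base is in excess by 0.01203 - 0.007186 = 0.004843 mol in a total volume of 0.06951 L.
[OH^-] = 0.004843/0.06951 = 0.06968 M, so pOH = 1.16 and pH = 14.00 - 1.16 = 12.84.

12.84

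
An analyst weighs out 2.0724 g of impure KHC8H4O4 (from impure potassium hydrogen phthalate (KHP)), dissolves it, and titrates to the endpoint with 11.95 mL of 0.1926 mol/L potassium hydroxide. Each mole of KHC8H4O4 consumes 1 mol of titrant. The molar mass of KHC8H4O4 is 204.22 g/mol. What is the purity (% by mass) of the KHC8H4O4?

22.7%

n(KOH) = 0.1926 x 0.01195 = 0.002302 mol.
n(KHC8H4O4) = 0.002302 / 1 = 0.002302 mol.
mass of KHC8H4O4 = 0.002302 x 204.22 = 0.4700 g.
% purity = 0.4700 / 2.0724 x 100 = 22.7%.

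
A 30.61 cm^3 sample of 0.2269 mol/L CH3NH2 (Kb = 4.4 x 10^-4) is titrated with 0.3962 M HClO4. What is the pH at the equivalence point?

5.74

n(CH3NH2) = 0.2269 x 0.03061 = 0.006945 mol; V(HClO4) at equivalence = 0.006945/0.3962 = 0.01753 L.
At equivalence the base is fully converted to CH3NH3+; total volume = 0.04814 L, so [CH3NH3+] = 0.006945/0.04814 = 0.1443 M.
Ka(CH3NH3+) = Kw/Kb = 1.0e-14 / 4.4 x 10^-4 = 2.27e-11.
[H^+] = sqrt(Ka x [CH3NH3+]) = sqrt(2.27e-11 x 0.1443) = 1.81e-6 M.
pH = -log(1.81e-6) = 5.74.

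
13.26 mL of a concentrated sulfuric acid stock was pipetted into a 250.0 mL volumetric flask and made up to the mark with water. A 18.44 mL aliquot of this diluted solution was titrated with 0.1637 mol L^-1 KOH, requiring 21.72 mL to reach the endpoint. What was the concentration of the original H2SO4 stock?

n(KOH) = 0.1637 x 0.02172 = 0.003556 mol.
n(H2SO4) in the aliquot = 0.003556 x 1/2 = 0.001778 mol.
[diluted H2SO4] = 0.001778 / 0.01844 = 0.09641 M.
Dilution factor = 250.0/13.26 = 18.85, so [stock] = 0.09641 x 18.85 = 1.82 M.

1.82 M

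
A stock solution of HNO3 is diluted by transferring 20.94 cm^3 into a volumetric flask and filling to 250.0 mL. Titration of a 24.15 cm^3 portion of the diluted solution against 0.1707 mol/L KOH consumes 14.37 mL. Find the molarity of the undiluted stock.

1.21 M

n(KOH) = 0.1707 x 0.01437 = 0.002453 mol.
n(HNO3) in the aliquot = 0.002453 mol.
[diluted HNO3] = 0.002453 / 0.02415 = 0.1016 M.
Dilution factor = 250.0/20.94 = 11.94, so [stock] = 0.1016 x 11.94 = 1.21 M.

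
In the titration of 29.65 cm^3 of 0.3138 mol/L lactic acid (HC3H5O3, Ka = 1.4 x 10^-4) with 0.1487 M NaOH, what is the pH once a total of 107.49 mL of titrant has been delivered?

12.69

n(acid) = 0.3138 x 0.02965 = 0.009304 mol; n(NaOH) added = 0.1487 x 0.1075 = 0.01598 mol.
Base is in excess by 0.01598 - 0.009304 = 0.006680 mol in a total volume of 0.1371 L.
[OH^-] = 0.006680/0.1371 = 0.04871 M, so pOH = 1.31 and pH = 14.00 - 1.31 = 12.69.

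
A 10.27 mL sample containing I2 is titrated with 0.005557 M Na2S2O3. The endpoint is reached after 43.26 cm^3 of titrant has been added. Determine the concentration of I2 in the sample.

n(Na2S2O3) = 0.005557 x 0.04326 = 0.0002404 mol.
From the balanced equation, 2 mol Na2S2O3 reacts with 1 mol I2, so n(I2) = 0.0002404 x 1/2 = 0.0001202 mol.
[I2] = 0.0001202 / 0.01027 L = 0.0117 M.

0.0117 M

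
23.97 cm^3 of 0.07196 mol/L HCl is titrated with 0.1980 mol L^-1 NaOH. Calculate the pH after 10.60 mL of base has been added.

n(acid) = 0.07196 x 0.02397 = 0.001725 mol; n(NaOH) added = 0.1980 x 0.01060 = 0.002099 mol.
Base is in excess by 0.002099 - 0.001725 = 0.0003739 mol in a total volume of 0.03457 L.
[OH^-] = 0.0003739/0.03457 = 0.01082 M, so pOH = 1.97 and pH = 14.00 - 1.97 = 12.03.

12.03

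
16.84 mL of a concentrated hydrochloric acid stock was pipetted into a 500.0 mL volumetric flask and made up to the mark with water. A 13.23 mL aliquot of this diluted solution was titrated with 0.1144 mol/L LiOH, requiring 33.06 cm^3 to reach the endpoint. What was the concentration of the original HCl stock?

8.49 M

n(LiOH) = 0.1144 x 0.03306 = 0.003782 mol.
n(HCl) in the aliquot = 0.003782 mol.
[diluted HCl] = 0.003782 / 0.01323 = 0.2859 M.
Dilution factor = 500.0/16.84 = 29.69, so [stock] = 0.2859 x 29.69 = 8.49 M.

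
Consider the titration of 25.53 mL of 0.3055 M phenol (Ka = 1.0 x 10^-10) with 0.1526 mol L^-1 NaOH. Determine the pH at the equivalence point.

11.50

n(C6H5OH) = 0.3055 x 0.02553 = 0.007799 mol; V(NaOH) at equivalence = 0.007799/0.1526 = 0.05111 L.
At equivalence all the acid is converted to C6H5O-; total volume = 0.02553 + 0.05111 = 0.07664 L, so [C6H5O-] = 0.007799/0.07664 = 0.1018 M.
Kb = Kw/Ka = 1.0e-14 / 1.0 x 10^-10 = 0.000100.
[OH^-] = sqrt(Kb x [C6H5O-]) = sqrt(0.000100 x 0.1018) = 0.00319 M.
pOH = 2.50, so pH = 14.00 - 2.50 = 11.50.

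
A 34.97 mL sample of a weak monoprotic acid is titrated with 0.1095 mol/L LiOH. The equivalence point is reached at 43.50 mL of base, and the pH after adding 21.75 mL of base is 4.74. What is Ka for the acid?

1.8 x 10^-5

21.75 mL is half of the equivalence volume, so this is the half-equivalence point where [HA] = [A^-].
At half-equivalence pH = pKa, so pKa = 4.74.
Ka = 10^(-4.74) = 1.8 x 10^-5.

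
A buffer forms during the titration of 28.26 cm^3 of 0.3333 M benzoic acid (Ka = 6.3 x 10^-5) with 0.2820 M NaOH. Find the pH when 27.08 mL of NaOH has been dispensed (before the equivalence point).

Initial n(C6H5COOH) = 0.3333 x 0.02826 = 0.009419 mol.
n(NaOH) added = 0.2820 x 0.02708 = 0.007637 mol, converting that many moles of C6H5COOH to C6H5COO-.
Remaining n(C6H5COOH) = 0.001782 mol; n(C6H5COO-) = 0.007637 mol.
By Henderson-Hasselbalch, pH = pKa + log([A^-]/[HA]) = 4.20 + log(0.007637/0.001782) = 4.20 + (+0.63) = 4.83.

4.83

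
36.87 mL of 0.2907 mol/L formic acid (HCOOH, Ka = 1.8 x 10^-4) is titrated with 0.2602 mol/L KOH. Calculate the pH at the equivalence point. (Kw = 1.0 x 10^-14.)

8.44

n(HCOOH) = 0.2907 x 0.03687 = 0.01072 mol; V(KOH) at equivalence = 0.01072/0.2602 = 0.04119 L.
At equivalence all the acid is converted to HCOO-; total volume = 0.03687 + 0.04119 = 0.07806 L, so [HCOO-] = 0.01072/0.07806 = 0.1373 M.
Kb = Kw/Ka = 1.0e-14 / 1.8 x 10^-4 = 5.56e-11.
[OH^-] = sqrt(Kb x [HCOO-]) = sqrt(5.56e-11 x 0.1373) = 2.76e-6 M.
pOH = 5.56, so pH = 14.00 - 5.56 = 8.44.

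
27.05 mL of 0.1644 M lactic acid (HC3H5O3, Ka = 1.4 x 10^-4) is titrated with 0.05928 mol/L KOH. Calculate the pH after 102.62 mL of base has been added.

12.10

n(acid) = 0.1644 x 0.02705 = 0.004447 mol; n(KOH) added = 0.05928 x 0.1026 = 0.006083 mol.
Base is in excess by 0.006083 - 0.004447 = 0.001636 mol in a total volume of 0.1297 L.
[OH^-] = 0.001636/0.1297 = 0.01262 M, so pOH = 1.90 and pH = 14.00 - 1.90 = 12.10.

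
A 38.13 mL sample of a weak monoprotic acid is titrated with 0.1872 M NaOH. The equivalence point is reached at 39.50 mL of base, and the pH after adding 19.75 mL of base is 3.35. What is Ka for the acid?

4.5 x 10^-4

19.75 mL is half of the equivalence volume, so this is the half-equivalence point where [HA] = [A^-].
At half-equivalence pH = pKa, so pKa = 3.35.
Ka = 10^(-3.35) = 4.5 x 10^-4.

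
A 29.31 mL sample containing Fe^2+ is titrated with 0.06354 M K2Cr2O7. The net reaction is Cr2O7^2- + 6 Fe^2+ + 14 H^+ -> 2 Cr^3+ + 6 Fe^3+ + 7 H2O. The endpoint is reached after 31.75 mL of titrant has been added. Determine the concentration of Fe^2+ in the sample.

n(K2Cr2O7) = 0.06354 x 0.03175 = 0.002017 mol.
From the balanced equation, 1 mol K2Cr2O7 reacts with 6 mol Fe^2+, so n(Fe^2+) = 0.002017 x 6/1 = 0.01210 mol.
[Fe^2+] = 0.01210 / 0.02931 L = 0.413 M.

0.413 M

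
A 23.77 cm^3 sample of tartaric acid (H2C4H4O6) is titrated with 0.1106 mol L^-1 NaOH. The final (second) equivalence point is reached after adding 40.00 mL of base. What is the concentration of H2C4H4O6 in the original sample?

0.0931 M

n(NaOH) = 0.1106 x 0.04000 = 0.004424 mol.
At the final (second) equivalence point, 2 mol OH^- react per mol H2C4H4O6, so n(H2C4H4O6) = 0.004424 / 2 = 0.002212 mol.
[H2C4H4O6] = 0.002212 / 0.02377 L = 0.0931 M.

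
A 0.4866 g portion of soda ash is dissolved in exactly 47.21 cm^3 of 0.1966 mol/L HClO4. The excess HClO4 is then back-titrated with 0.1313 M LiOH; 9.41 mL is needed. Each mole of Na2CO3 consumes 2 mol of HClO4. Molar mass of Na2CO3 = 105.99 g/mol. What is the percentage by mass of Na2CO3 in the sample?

Total n(HClO4) added = 0.1966 x 0.04721 = 0.009281 mol.
n(LiOH) used = 0.1313 x 0.009410 = 0.001236 mol, which equals the excess n(HClO4).
So n(HClO4) consumed by the sample = 0.009281 - 0.001236 = 0.008046 mol.
n(Na2CO3) = 0.008046 / 2 = 0.004023 mol.
mass Na2CO3 = 0.004023 x 105.99 = 0.4264 g, so %Na2CO3 = 0.4264/0.4866 x 100 = 87.6%.

87.6%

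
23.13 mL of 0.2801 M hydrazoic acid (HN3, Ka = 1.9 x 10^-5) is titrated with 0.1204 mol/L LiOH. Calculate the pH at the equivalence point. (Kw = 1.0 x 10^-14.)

n(HN3) = 0.2801 x 0.02313 = 0.006479 mol; V(LiOH) at equivalence = 0.006479/0.1204 = 0.05381 L.
At equivalence all the acid is converted to N3-; total volume = 0.02313 + 0.05381 = 0.07694 L, so [N3-] = 0.006479/0.07694 = 0.08420 M.
Kb = Kw/Ka = 1.0e-14 / 1.9 x 10^-5 = 5.26e-10.
[OH^-] = sqrt(Kb x [N3-]) = sqrt(5.26e-10 x 0.08420) = 6.66e-6 M.
pOH = 5.18, so pH = 14.00 - 5.18 = 8.82.

8.82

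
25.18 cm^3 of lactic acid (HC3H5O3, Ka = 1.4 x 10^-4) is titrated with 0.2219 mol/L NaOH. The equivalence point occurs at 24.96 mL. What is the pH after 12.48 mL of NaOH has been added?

12.48 mL is exactly half the equivalence volume (24.96/2), i.e. the half-equivalence point.
There, n(HA) = n(A^-), so pH = pKa = -log(1.4 x 10^-4) = 3.85.

3.85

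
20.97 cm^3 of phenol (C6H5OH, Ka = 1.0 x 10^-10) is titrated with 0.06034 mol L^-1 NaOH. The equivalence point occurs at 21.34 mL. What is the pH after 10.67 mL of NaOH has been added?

10.00

10.67 mL is exactly half the equivalence volume (21.34/2), i.e. the half-equivalence point.
There, n(HA) = n(A^-), so pH = pKa = -log(1.0 x 10^-10) = 10.00.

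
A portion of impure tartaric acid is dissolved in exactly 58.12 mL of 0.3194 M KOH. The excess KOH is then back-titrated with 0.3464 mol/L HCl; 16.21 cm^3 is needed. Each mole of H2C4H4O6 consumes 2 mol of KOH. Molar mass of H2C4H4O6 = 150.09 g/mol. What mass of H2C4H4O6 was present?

Total n(KOH) added = 0.3194 x 0.05812 = 0.01856 mol.
n(HCl) used = 0.3464 x 0.01621 = 0.005615 mol, which equals the excess n(KOH).
So n(KOH) consumed by the sample = 0.01856 - 0.005615 = 0.01295 mol.
n(H2C4H4O6) = 0.01295 / 2 = 0.006474 mol.
mass = 0.006474 mol x 150.09 g/mol = 0.972 g.

0.972 g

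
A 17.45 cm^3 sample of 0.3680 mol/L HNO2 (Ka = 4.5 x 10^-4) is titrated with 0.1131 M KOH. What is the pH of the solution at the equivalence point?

n(HNO2) = 0.3680 x 0.01745 = 0.006422 mol; V(KOH) at equivalence = 0.006422/0.1131 = 0.05678 L.
At equivalence all the acid is converted to NO2-; total volume = 0.01745 + 0.05678 = 0.07423 L, so [NO2-] = 0.006422/0.07423 = 0.08651 M.
Kb = Kw/Ka = 1.0e-14 / 4.5 x 10^-4 = 2.22e-11.
[OH^-] = sqrt(Kb x [NO2-]) = sqrt(2.22e-11 x 0.08651) = 1.39e-6 M.
pOH = 5.86, so pH = 14.00 - 5.86 = 8.14.

8.14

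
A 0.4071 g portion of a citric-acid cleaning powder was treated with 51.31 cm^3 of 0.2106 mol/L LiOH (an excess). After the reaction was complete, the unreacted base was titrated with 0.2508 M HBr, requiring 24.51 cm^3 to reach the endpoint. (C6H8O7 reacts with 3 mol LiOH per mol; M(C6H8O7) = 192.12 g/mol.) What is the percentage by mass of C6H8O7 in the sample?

Total n(LiOH) added = 0.2106 x 0.05131 = 0.01081 mol.
n(HBr) used = 0.2508 x 0.02451 = 0.006147 mol, which equals the excess n(LiOH).
So n(LiOH) consumed by the sample = 0.01081 - 0.006147 = 0.004659 mol.
n(C6H8O7) = 0.004659 / 3 = 0.001553 mol.
mass C6H8O7 = 0.001553 x 192.12 = 0.2983 g, so %C6H8O7 = 0.2983/0.4071 x 100 = 73.3%.

73.3%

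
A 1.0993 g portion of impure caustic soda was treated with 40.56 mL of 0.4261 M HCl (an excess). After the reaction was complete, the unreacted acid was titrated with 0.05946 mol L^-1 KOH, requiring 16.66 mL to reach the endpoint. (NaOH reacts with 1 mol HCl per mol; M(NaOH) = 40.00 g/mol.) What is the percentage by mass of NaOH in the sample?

59.3%

Total n(HCl) added = 0.4261 x 0.04056 = 0.01728 mol.
n(KOH) used = 0.05946 x 0.01666 = 0.0009906 mol, which equals the excess n(HCl).
So n(HCl) consumed by the sample = 0.01728 - 0.0009906 = 0.01629 mol.
n(NaOH) = 0.01629 / 1 = 0.01629 mol.
mass NaOH = 0.01629 x 40.00 = 0.6517 g, so %NaOH = 0.6517/1.0993 x 100 = 59.3%.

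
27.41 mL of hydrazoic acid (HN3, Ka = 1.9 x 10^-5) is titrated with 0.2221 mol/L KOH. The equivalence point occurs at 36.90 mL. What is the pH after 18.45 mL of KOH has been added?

18.45 mL is exactly half the equivalence volume (36.90/2), i.e. the half-equivalence point.
There, n(HA) = n(A^-), so pH = pKa = -log(1.9 x 10^-5) = 4.72.

4.72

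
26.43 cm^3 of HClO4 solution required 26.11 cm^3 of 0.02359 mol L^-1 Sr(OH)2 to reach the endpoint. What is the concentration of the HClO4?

0.0466 M

n(Sr(OH)2) delivered = 0.02359 x 0.02611 = 0.0006159 mol.
The reaction is 2 HClO4 + 1 Sr(OH)2, so n(HClO4) = 0.0006159 x 2/1 = 0.001232 mol.
[HClO4] = 0.001232 mol / 0.02643 L = 0.0466 M.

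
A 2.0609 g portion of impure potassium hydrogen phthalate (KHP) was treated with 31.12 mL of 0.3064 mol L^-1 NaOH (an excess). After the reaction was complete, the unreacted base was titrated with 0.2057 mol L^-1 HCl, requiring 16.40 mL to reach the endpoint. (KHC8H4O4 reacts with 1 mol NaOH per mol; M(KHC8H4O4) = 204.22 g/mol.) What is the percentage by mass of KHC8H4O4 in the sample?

Total n(NaOH) added = 0.3064 x 0.03112 = 0.009535 mol.
n(HCl) used = 0.2057 x 0.01640 = 0.003373 mol, which equals the excess n(NaOH).
So n(NaOH) consumed by the sample = 0.009535 - 0.003373 = 0.006162 mol.
n(KHC8H4O4) = 0.006162 / 1 = 0.006162 mol.
mass KHC8H4O4 = 0.006162 x 204.22 = 1.258 g, so %KHC8H4O4 = 1.258/2.0609 x 100 = 61.1%.

61.1%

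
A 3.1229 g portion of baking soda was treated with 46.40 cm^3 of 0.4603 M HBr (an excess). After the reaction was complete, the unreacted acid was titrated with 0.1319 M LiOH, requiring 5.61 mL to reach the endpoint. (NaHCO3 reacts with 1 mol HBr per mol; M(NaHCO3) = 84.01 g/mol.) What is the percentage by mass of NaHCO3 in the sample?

Total n(HBr) added = 0.4603 x 0.04640 = 0.02136 mol.
n(LiOH) used = 0.1319 x 0.005610 = 0.0007400 mol, which equals the excess n(HBr).
So n(HBr) consumed by the sample = 0.02136 - 0.0007400 = 0.02062 mol.
n(NaHCO3) = 0.02062 / 1 = 0.02062 mol.
mass NaHCO3 = 0.02062 x 84.01 = 1.732 g, so %NaHCO3 = 1.732/3.1229 x 100 = 55.5%.

55.5%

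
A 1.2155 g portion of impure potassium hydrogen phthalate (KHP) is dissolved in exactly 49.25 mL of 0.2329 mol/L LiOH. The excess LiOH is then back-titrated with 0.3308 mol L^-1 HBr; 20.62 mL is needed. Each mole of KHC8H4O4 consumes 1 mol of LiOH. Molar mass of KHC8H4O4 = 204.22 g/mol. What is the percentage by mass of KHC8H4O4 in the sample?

Total n(LiOH) added = 0.2329 x 0.04925 = 0.01147 mol.
n(HBr) used = 0.3308 x 0.02062 = 0.006821 mol, which equals the excess n(LiOH).
So n(LiOH) consumed by the sample = 0.01147 - 0.006821 = 0.004649 mol.
n(KHC8H4O4) = 0.004649 / 1 = 0.004649 mol.
mass KHC8H4O4 = 0.004649 x 204.22 = 0.9495 g, so %KHC8H4O4 = 0.9495/1.2155 x 100 = 78.1%.

78.1%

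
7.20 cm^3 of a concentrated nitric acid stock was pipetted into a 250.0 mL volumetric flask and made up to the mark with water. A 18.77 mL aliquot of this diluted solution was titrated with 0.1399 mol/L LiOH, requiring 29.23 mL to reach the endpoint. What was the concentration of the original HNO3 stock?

n(LiOH) = 0.1399 x 0.02923 = 0.004089 mol.
n(HNO3) in the aliquot = 0.004089 mol.
[diluted HNO3] = 0.004089 / 0.01877 = 0.2179 M.
Dilution factor = 250.0/7.200 = 34.72, so [stock] = 0.2179 x 34.72 = 7.56 M.

7.56 M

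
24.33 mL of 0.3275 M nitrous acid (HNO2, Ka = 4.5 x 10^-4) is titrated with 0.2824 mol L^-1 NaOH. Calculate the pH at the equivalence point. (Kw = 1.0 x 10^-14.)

n(HNO2) = 0.3275 x 0.02433 = 0.007968 mol; V(NaOH) at equivalence = 0.007968/0.2824 = 0.02822 L.
At equivalence all the acid is converted to NO2-; total volume = 0.02433 + 0.02822 = 0.05255 L, so [NO2-] = 0.007968/0.05255 = 0.1516 M.
Kb = Kw/Ka = 1.0e-14 / 4.5 x 10^-4 = 2.22e-11.
[OH^-] = sqrt(Kb x [NO2-]) = sqrt(2.22e-11 x 0.1516) = 1.84e-6 M.
pOH = 5.74, so pH = 14.00 - 5.74 = 8.26.

8.26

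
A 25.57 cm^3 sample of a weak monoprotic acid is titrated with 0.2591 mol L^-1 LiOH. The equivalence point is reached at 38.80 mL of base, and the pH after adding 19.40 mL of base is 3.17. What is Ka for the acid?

19.40 mL is half of the equivalence volume, so this is the half-equivalence point where [HA] = [A^-].
At half-equivalence pH = pKa, so pKa = 3.17.
Ka = 10^(-3.17) = 6.8 x 10^-4.

6.8 x 10^-4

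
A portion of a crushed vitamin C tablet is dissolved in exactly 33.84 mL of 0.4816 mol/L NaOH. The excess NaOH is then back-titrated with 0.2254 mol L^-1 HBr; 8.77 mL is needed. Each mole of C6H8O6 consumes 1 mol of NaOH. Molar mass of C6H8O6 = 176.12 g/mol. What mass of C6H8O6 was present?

2.52 g

Total n(NaOH) added = 0.4816 x 0.03384 = 0.01630 mol.
n(HBr) used = 0.2254 x 0.008770 = 0.001977 mol, which equals the excess n(NaOH).
So n(NaOH) consumed by the sample = 0.01630 - 0.001977 = 0.01432 mol.
n(C6H8O6) = 0.01432 / 1 = 0.01432 mol.
mass = 0.01432 mol x 176.12 g/mol = 2.52 g.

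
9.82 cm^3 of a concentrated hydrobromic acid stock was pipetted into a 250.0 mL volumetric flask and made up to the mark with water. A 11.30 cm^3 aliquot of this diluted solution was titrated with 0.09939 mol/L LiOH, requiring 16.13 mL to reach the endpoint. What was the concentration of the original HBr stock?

n(LiOH) = 0.09939 x 0.01613 = 0.001603 mol.
n(HBr) in the aliquot = 0.001603 mol.
[diluted HBr] = 0.001603 / 0.01130 = 0.1419 M.
Dilution factor = 250.0/9.820 = 25.46, so [stock] = 0.1419 x 25.46 = 3.61 M.

3.61 M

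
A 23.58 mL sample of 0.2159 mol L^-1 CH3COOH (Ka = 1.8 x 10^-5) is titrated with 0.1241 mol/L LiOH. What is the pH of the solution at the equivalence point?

n(CH3COOH) = 0.2159 x 0.02358 = 0.005091 mol; V(LiOH) at equivalence = 0.005091/0.1241 = 0.04102 L.
At equivalence all the acid is converted to CH3COO-; total volume = 0.02358 + 0.04102 = 0.06460 L, so [CH3COO-] = 0.005091/0.06460 = 0.07880 M.
Kb = Kw/Ka = 1.0e-14 / 1.8 x 10^-5 = 5.56e-10.
[OH^-] = sqrt(Kb x [CH3COO-]) = sqrt(5.56e-10 x 0.07880) = 6.62e-6 M.
pOH = 5.18, so pH = 14.00 - 5.18 = 8.82.

8.82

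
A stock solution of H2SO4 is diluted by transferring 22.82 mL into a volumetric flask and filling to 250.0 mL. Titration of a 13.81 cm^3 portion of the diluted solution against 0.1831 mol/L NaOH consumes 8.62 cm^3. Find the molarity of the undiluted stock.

0.626 M

n(NaOH) = 0.1831 x 0.008620 = 0.001578 mol.
n(H2SO4) in the aliquot = 0.001578 x 1/2 = 0.0007892 mol.
[diluted H2SO4] = 0.0007892 / 0.01381 = 0.05714 M.
Dilution factor = 250.0/22.82 = 10.96, so [stock] = 0.05714 x 10.96 = 0.626 M.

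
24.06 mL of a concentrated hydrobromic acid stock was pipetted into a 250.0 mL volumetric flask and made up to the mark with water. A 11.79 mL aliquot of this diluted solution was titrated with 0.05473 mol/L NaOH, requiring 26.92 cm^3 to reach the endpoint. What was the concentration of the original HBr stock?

1.30 M

n(NaOH) = 0.05473 x 0.02692 = 0.001473 mol.
n(HBr) in the aliquot = 0.001473 mol.
[diluted HBr] = 0.001473 / 0.01179 = 0.1250 M.
Dilution factor = 250.0/24.06 = 10.39, so [stock] = 0.1250 x 10.39 = 1.30 M.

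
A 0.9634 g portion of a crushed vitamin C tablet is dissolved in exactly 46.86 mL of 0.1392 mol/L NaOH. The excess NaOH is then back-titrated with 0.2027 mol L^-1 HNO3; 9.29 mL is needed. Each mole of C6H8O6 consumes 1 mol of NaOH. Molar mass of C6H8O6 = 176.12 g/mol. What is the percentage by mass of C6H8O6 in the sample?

84.8%

Total n(NaOH) added = 0.1392 x 0.04686 = 0.006523 mol.
n(HNO3) used = 0.2027 x 0.009290 = 0.001883 mol, which equals the excess n(NaOH).
So n(NaOH) consumed by the sample = 0.006523 - 0.001883 = 0.004640 mol.
n(C6H8O6) = 0.004640 / 1 = 0.004640 mol.
mass C6H8O6 = 0.004640 x 176.12 = 0.8172 g, so %C6H8O6 = 0.8172/0.9634 x 100 = 84.8%.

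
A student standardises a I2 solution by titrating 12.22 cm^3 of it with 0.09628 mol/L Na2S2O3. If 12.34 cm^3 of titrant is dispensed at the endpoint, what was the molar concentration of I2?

n(Na2S2O3) = 0.09628 x 0.01234 = 0.001188 mol.
From the balanced equation, 2 mol Na2S2O3 reacts with 1 mol I2, so n(I2) = 0.001188 x 1/2 = 0.0005940 mol.
[I2] = 0.0005940 / 0.01222 L = 0.0486 M.

0.0486 M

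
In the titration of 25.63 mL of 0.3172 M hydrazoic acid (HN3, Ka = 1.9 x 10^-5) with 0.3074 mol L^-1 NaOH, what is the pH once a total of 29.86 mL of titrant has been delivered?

12.28

n(acid) = 0.3172 x 0.02563 = 0.008130 mol; n(NaOH) added = 0.3074 x 0.02986 = 0.009179 mol.
Base is in excess by 0.009179 - 0.008130 = 0.001049 mol in a total volume of 0.05549 L.
[OH^-] = 0.001049/0.05549 = 0.01891 M, so pOH = 1.72 and pH = 14.00 - 1.72 = 12.28.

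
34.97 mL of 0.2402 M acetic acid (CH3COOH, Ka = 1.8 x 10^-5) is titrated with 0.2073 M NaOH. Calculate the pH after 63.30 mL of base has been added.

12.68

n(acid) = 0.2402 x 0.03497 = 0.008400 mol; n(NaOH) added = 0.2073 x 0.06330 = 0.01312 mol.
Base is in excess by 0.01312 - 0.008400 = 0.004722 mol in a total volume of 0.09827 L.
[OH^-] = 0.004722/0.09827 = 0.04805 M, so pOH = 1.32 and pH = 14.00 - 1.32 = 12.68.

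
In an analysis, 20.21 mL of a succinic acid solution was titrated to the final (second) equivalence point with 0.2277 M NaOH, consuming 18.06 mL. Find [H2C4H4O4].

0.102 M

n(NaOH) = 0.2277 x 0.01806 = 0.004112 mol.
At the final (second) equivalence point, 2 mol OH^- react per mol H2C4H4O4, so n(H2C4H4O4) = 0.004112 / 2 = 0.002056 mol.
[H2C4H4O4] = 0.002056 / 0.02021 L = 0.102 M.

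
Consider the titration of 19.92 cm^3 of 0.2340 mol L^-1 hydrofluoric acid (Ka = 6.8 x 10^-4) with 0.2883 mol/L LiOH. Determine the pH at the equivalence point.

n(HF) = 0.2340 x 0.01992 = 0.004661 mol; V(LiOH) at equivalence = 0.004661/0.2883 = 0.01617 L.
At equivalence all the acid is converted to F-; total volume = 0.01992 + 0.01617 = 0.03609 L, so [F-] = 0.004661/0.03609 = 0.1292 M.
Kb = Kw/Ka = 1.0e-14 / 6.8 x 10^-4 = 1.47e-11.
[OH^-] = sqrt(Kb x [F-]) = sqrt(1.47e-11 x 0.1292) = 1.38e-6 M.
pOH = 5.86, so pH = 14.00 - 5.86 = 8.14.

8.14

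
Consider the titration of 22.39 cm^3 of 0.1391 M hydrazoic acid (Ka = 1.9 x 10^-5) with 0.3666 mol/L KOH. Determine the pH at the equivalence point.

n(HN3) = 0.1391 x 0.02239 = 0.003114 mol; V(KOH) at equivalence = 0.003114/0.3666 = 0.008495 L.
At equivalence all the acid is converted to N3-; total volume = 0.02239 + 0.008495 = 0.03089 L, so [N3-] = 0.003114/0.03089 = 0.1008 M.
Kb = Kw/Ka = 1.0e-14 / 1.9 x 10^-5 = 5.26e-10.
[OH^-] = sqrt(Kb x [N3-]) = sqrt(5.26e-10 x 0.1008) = 7.29e-6 M.
pOH = 5.14, so pH = 14.00 - 5.14 = 8.86.

8.86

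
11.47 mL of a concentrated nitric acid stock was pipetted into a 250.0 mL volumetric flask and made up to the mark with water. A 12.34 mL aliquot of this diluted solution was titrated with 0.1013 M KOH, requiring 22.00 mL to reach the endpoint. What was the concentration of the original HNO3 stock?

n(KOH) = 0.1013 x 0.02200 = 0.002229 mol.
n(HNO3) in the aliquot = 0.002229 mol.
[diluted HNO3] = 0.002229 / 0.01234 = 0.1806 M.
Dilution factor = 250.0/11.47 = 21.80, so [stock] = 0.1806 x 21.80 = 3.94 M.

3.94 M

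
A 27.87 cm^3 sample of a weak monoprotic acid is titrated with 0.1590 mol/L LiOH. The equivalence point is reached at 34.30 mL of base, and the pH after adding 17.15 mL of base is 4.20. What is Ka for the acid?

17.15 mL is half of the equivalence volume, so this is the half-equivalence point where [HA] = [A^-].
At half-equivalence pH = pKa, so pKa = 4.20.
Ka = 10^(-4.20) = 6.3 x 10^-5.

6.3 x 10^-5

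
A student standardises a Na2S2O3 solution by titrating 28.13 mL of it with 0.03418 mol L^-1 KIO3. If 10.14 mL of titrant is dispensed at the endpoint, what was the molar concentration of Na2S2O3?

n(KIO3) = 0.03418 x 0.01014 = 0.0003466 mol.
From the balanced equation, 1 mol KIO3 reacts with 6 mol Na2S2O3, so n(Na2S2O3) = 0.0003466 x 6/1 = 0.002080 mol.
[Na2S2O3] = 0.002080 / 0.02813 L = 0.0739 M.

0.0739 M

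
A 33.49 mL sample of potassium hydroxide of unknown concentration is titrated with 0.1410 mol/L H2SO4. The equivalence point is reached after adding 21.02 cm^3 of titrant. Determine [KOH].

0.177 M

n(H2SO4) delivered = 0.1410 x 0.02102 = 0.002964 mol.
The reaction is 2 KOH + 1 H2SO4, so n(KOH) = 0.002964 x 2/1 = 0.005928 mol.
[KOH] = 0.005928 mol / 0.03349 L = 0.177 M.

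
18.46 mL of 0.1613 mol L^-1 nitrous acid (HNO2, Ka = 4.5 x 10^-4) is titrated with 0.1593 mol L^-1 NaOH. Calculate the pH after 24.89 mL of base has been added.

12.36

n(acid) = 0.1613 x 0.01846 = 0.002978 mol; n(NaOH) added = 0.1593 x 0.02489 = 0.003965 mol.
Base is in excess by 0.003965 - 0.002978 = 0.0009874 mol in a total volume of 0.04335 L.
[OH^-] = 0.0009874/0.04335 = 0.02278 M, so pOH = 1.64 and pH = 14.00 - 1.64 = 12.36.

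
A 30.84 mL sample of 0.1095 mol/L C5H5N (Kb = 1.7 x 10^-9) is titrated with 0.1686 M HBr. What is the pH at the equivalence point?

3.20

n(C5H5N) = 0.1095 x 0.03084 = 0.003377 mol; V(HBr) at equivalence = 0.003377/0.1686 = 0.02003 L.
At equivalence the base is fully converted to C5H5NH+; total volume = 0.05087 L, so [C5H5NH+] = 0.003377/0.05087 = 0.06639 M.
Ka(C5H5NH+) = Kw/Kb = 1.0e-14 / 1.7 x 10^-9 = 5.88e-6.
[H^+] = sqrt(Ka x [C5H5NH+]) = sqrt(5.88e-6 x 0.06639) = 0.000625 M.
pH = -log(0.000625) = 3.20.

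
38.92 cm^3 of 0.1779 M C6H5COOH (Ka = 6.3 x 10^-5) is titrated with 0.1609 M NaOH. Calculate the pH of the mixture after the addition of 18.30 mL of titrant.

Initial n(C6H5COOH) = 0.1779 x 0.03892 = 0.006924 mol.
n(NaOH) added = 0.1609 x 0.01830 = 0.002944 mol, converting that many moles of C6H5COOH to C6H5COO-.
Remaining n(C6H5COOH) = 0.003979 mol; n(C6H5COO-) = 0.002944 mol.
By Henderson-Hasselbalch, pH = pKa + log([A^-]/[HA]) = 4.20 + log(0.002944/0.003979) = 4.20 + (-0.13) = 4.07.

4.07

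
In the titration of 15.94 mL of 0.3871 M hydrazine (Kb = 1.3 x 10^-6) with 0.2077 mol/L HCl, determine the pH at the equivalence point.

n(N2H4) = 0.3871 x 0.01594 = 0.006170 mol; V(HCl) at equivalence = 0.006170/0.2077 = 0.02971 L.
At equivalence the base is fully converted to N2H5+; total volume = 0.04565 L, so [N2H5+] = 0.006170/0.04565 = 0.1352 M.
Ka(N2H5+) = Kw/Kb = 1.0e-14 / 1.3 x 10^-6 = 7.69e-9.
[H^+] = sqrt(Ka x [N2H5+]) = sqrt(7.69e-9 x 0.1352) = 3.22e-5 M.
pH = -log(3.22e-5) = 4.49.

4.49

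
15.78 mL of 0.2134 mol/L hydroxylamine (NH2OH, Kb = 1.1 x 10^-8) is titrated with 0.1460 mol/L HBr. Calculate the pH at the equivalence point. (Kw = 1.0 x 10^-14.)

n(NH2OH) = 0.2134 x 0.01578 = 0.003367 mol; V(HBr) at equivalence = 0.003367/0.1460 = 0.02306 L.
At equivalence the base is fully converted to NH3OH+; total volume = 0.03884 L, so [NH3OH+] = 0.003367/0.03884 = 0.08669 M.
Ka(NH3OH+) = Kw/Kb = 1.0e-14 / 1.1 x 10^-8 = 9.09e-7.
[H^+] = sqrt(Ka x [NH3OH+]) = sqrt(9.09e-7 x 0.08669) = 0.000281 M.
pH = -log(0.000281) = 3.55.

3.55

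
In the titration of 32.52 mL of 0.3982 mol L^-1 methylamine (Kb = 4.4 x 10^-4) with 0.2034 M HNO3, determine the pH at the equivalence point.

n(CH3NH2) = 0.3982 x 0.03252 = 0.01295 mol; V(HNO3) at equivalence = 0.01295/0.2034 = 0.06367 L.
At equivalence the base is fully converted to CH3NH3+; total volume = 0.09619 L, so [CH3NH3+] = 0.01295/0.09619 = 0.1346 M.
Ka(CH3NH3+) = Kw/Kb = 1.0e-14 / 4.4 x 10^-4 = 2.27e-11.
[H^+] = sqrt(Ka x [CH3NH3+]) = sqrt(2.27e-11 x 0.1346) = 1.75e-6 M.
pH = -log(1.75e-6) = 5.76.

5.76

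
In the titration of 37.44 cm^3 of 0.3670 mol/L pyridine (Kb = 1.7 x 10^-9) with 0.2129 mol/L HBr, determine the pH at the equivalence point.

3.05

n(C5H5N) = 0.3670 x 0.03744 = 0.01374 mol; V(HBr) at equivalence = 0.01374/0.2129 = 0.06454 L.
At equivalence the base is fully converted to C5H5NH+; total volume = 0.1020 L, so [C5H5NH+] = 0.01374/0.1020 = 0.1347 M.
Ka(C5H5NH+) = Kw/Kb = 1.0e-14 / 1.7 x 10^-9 = 5.88e-6.
[H^+] = sqrt(Ka x [C5H5NH+]) = sqrt(5.88e-6 x 0.1347) = 0.000890 M.
pH = -log(0.000890) = 3.05.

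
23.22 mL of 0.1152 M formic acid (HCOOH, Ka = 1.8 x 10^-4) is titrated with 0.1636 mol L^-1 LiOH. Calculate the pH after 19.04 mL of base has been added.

n(acid) = 0.1152 x 0.02322 = 0.002675 mol; n(LiOH) added = 0.1636 x 0.01904 = 0.003115 mol.
Base is in excess by 0.003115 - 0.002675 = 0.0004400 mol in a total volume of 0.04226 L.
[OH^-] = 0.0004400/0.04226 = 0.01041 M, so pOH = 1.98 and pH = 14.00 - 1.98 = 12.02.

12.02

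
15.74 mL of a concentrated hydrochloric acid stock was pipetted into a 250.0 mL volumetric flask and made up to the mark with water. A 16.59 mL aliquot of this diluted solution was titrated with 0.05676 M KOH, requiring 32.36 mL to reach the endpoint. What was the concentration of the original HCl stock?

1.76 M

n(KOH) = 0.05676 x 0.03236 = 0.001837 mol.
n(HCl) in the aliquot = 0.001837 mol.
[diluted HCl] = 0.001837 / 0.01659 = 0.1107 M.
Dilution factor = 250.0/15.74 = 15.88, so [stock] = 0.1107 x 15.88 = 1.76 M.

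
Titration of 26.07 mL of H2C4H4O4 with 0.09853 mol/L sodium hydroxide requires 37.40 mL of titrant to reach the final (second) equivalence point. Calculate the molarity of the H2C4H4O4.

0.0707 M

n(NaOH) = 0.09853 x 0.03740 = 0.003685 mol.
At the final (second) equivalence point, 2 mol OH^- react per mol H2C4H4O4, so n(H2C4H4O4) = 0.003685 / 2 = 0.001843 mol.
[H2C4H4O4] = 0.001843 / 0.02607 L = 0.0707 M.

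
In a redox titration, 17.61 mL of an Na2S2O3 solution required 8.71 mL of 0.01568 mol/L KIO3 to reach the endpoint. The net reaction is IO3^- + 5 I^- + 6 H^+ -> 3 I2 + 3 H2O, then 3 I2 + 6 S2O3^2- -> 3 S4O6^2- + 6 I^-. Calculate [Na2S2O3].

n(KIO3) = 0.01568 x 0.008710 = 0.0001366 mol.
From the balanced equation, 1 mol KIO3 reacts with 6 mol Na2S2O3, so n(Na2S2O3) = 0.0001366 x 6/1 = 0.0008194 mol.
[Na2S2O3] = 0.0008194 / 0.01761 L = 0.0465 M.

0.0465 M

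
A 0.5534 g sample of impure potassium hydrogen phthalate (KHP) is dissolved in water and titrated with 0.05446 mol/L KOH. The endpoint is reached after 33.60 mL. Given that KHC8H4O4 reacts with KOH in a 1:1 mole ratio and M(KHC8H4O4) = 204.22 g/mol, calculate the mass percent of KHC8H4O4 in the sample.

n(KOH) = 0.05446 x 0.03360 = 0.001830 mol.
n(KHC8H4O4) = 0.001830 / 1 = 0.001830 mol.
mass of KHC8H4O4 = 0.001830 x 204.22 = 0.3737 g.
% purity = 0.3737 / 0.5534 x 100 = 67.5%.

67.5%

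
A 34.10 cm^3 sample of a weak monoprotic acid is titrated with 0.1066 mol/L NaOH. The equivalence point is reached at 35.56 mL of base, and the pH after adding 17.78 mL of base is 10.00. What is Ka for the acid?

1.0 x 10^-10

17.78 mL is half of the equivalence volume, so this is the half-equivalence point where [HA] = [A^-].
At half-equivalence pH = pKa, so pKa = 10.00.
Ka = 10^(-10.00) = 1.0 x 10^-10.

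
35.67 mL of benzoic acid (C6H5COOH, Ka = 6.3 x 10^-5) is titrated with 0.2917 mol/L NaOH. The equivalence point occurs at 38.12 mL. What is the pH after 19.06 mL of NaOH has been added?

4.20

19.06 mL is exactly half the equivalence volume (38.12/2), i.e. the half-equivalence point.
There, n(HA) = n(A^-), so pH = pKa = -log(6.3 x 10^-5) = 4.20.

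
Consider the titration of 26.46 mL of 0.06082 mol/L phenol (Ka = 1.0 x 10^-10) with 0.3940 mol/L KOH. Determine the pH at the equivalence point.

n(C6H5OH) = 0.06082 x 0.02646 = 0.001609 mol; V(KOH) at equivalence = 0.001609/0.3940 = 0.004085 L.
At equivalence all the acid is converted to C6H5O-; total volume = 0.02646 + 0.004085 = 0.03054 L, so [C6H5O-] = 0.001609/0.03054 = 0.05269 M.
Kb = Kw/Ka = 1.0e-14 / 1.0 x 10^-10 = 0.000100.
[OH^-] = sqrt(Kb x [C6H5O-]) = sqrt(0.000100 x 0.05269) = 0.00230 M.
pOH = 2.64, so pH = 14.00 - 2.64 = 11.36.

11.36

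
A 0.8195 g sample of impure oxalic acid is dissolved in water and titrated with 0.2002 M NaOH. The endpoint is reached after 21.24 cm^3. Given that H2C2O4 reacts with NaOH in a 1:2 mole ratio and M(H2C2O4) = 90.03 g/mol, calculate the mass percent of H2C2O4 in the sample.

23.4%

n(NaOH) = 0.2002 x 0.02124 = 0.004252 mol.
n(H2C2O4) = 0.004252 / 2 = 0.002126 mol.
mass of H2C2O4 = 0.002126 x 90.03 = 0.1914 g.
% purity = 0.1914 / 0.8195 x 100 = 23.4%.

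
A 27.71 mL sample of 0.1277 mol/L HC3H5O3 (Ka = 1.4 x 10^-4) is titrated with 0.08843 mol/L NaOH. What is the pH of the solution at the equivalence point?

8.29

n(HC3H5O3) = 0.1277 x 0.02771 = 0.003539 mol; V(NaOH) at equivalence = 0.003539/0.08843 = 0.04002 L.
At equivalence all the acid is converted to C3H5O3-; total volume = 0.02771 + 0.04002 = 0.06773 L, so [C3H5O3-] = 0.003539/0.06773 = 0.05225 M.
Kb = Kw/Ka = 1.0e-14 / 1.4 x 10^-4 = 7.14e-11.
[OH^-] = sqrt(Kb x [C3H5O3-]) = sqrt(7.14e-11 x 0.05225) = 1.93e-6 M.
pOH = 5.71, so pH = 14.00 - 5.71 = 8.29.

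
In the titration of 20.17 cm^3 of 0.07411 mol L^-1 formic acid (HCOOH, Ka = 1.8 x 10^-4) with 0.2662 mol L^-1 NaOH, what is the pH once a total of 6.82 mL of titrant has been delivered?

12.07

n(acid) = 0.07411 x 0.02017 = 0.001495 mol; n(NaOH) added = 0.2662 x 0.006820 = 0.001815 mol.
Base is in excess by 0.001815 - 0.001495 = 0.0003207 mol in a total volume of 0.02699 L.
[OH^-] = 0.0003207/0.02699 = 0.01188 M, so pOH = 1.93 and pH = 14.00 - 1.93 = 12.07.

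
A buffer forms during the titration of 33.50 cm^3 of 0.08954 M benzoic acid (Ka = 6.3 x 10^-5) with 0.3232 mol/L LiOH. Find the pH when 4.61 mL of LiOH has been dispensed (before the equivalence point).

Initial n(C6H5COOH) = 0.08954 x 0.03350 = 0.003000 mol.
n(LiOH) added = 0.3232 x 0.004610 = 0.001490 mol, converting that many moles of C6H5COOH to C6H5COO-.
Remaining n(C6H5COOH) = 0.001510 mol; n(C6H5COO-) = 0.001490 mol.
By Henderson-Hasselbalch, pH = pKa + log([A^-]/[HA]) = 4.20 + log(0.001490/0.001510) = 4.20 + (-0.01) = 4.19.

4.19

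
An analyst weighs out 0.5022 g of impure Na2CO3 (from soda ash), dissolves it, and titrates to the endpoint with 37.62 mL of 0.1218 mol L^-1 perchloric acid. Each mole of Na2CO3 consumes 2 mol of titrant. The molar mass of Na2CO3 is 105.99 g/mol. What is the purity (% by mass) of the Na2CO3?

n(HClO4) = 0.1218 x 0.03762 = 0.004582 mol.
n(Na2CO3) = 0.004582 / 2 = 0.002291 mol.
mass of Na2CO3 = 0.002291 x 105.99 = 0.2428 g.
% purity = 0.2428 / 0.5022 x 100 = 48.4%.

48.4%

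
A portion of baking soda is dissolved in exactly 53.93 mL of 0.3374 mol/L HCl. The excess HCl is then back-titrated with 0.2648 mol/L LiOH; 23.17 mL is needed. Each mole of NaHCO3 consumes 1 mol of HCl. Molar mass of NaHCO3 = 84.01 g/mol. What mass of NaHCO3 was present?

1.01 g

Total n(HCl) added = 0.3374 x 0.05393 = 0.01820 mol.
n(LiOH) used = 0.2648 x 0.02317 = 0.006135 mol, which equals the excess n(HCl).
So n(HCl) consumed by the sample = 0.01820 - 0.006135 = 0.01206 mol.
n(NaHCO3) = 0.01206 / 1 = 0.01206 mol.
mass = 0.01206 mol x 84.01 g/mol = 1.01 g.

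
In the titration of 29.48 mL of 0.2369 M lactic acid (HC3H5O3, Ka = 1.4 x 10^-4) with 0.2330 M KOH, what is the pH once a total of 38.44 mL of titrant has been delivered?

n(acid) = 0.2369 x 0.02948 = 0.006984 mol; n(KOH) added = 0.2330 x 0.03844 = 0.008957 mol.
Base is in excess by 0.008957 - 0.006984 = 0.001973 mol in a total volume of 0.06792 L.
[OH^-] = 0.001973/0.06792 = 0.02904 M, so pOH = 1.54 and pH = 14.00 - 1.54 = 12.46.

12.46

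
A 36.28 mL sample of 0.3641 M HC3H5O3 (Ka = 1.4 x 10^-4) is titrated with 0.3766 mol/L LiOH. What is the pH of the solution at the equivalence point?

8.56

n(HC3H5O3) = 0.3641 x 0.03628 = 0.01321 mol; V(LiOH) at equivalence = 0.01321/0.3766 = 0.03508 L.
At equivalence all the acid is converted to C3H5O3-; total volume = 0.03628 + 0.03508 = 0.07136 L, so [C3H5O3-] = 0.01321/0.07136 = 0.1851 M.
Kb = Kw/Ka = 1.0e-14 / 1.4 x 10^-4 = 7.14e-11.
[OH^-] = sqrt(Kb x [C3H5O3-]) = sqrt(7.14e-11 x 0.1851) = 3.64e-6 M.
pOH = 5.44, so pH = 14.00 - 5.44 = 8.56.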